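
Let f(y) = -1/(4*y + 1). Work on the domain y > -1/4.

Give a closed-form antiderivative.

A first test for any F(y): its y-derivative must equal f(y) identically.
Check: d/dy[-log(4*y + 1)/4] = -1/(4*y + 1) = f(y).

An antiderivative is F(y) = -log(4*y + 1)/4.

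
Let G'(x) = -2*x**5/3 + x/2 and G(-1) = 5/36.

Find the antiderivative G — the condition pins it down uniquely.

The integrand splits into summands that can be handled one at a time.
A general antiderivative is -x**6/9 + x**2/4 + C.
The condition gives C = 5/36 - (5/36) = 0.
So G(x) = x**2*(9 - 4*x**4)/36.
Check: d/dx[x**2*(9 - 4*x**4)/36] = -2*x**5/3 + x/2 = G'(x).

G(x) = x**2*(9 - 4*x**4)/36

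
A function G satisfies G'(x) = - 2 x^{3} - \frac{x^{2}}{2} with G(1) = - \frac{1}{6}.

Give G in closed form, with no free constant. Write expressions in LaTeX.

The integrand splits into summands that can be handled one at a time.
A general antiderivative is - \frac{x^{4}}{2} - \frac{x^{3}}{6} + C.
The condition gives C = - \frac{1}{6} - (- \frac{2}{3}) = \frac{1}{2}.
So G(x) = - \frac{3 x^{4} + x^{3} - 3}{6}.
Check: d/dx[- \frac{3 x^{4} + x^{3} - 3}{6}] = - 2 x^{3} - \frac{x^{2}}{2} = G'(x).

G(x) = - \frac{3 x^{4} + x^{3} - 3}{6}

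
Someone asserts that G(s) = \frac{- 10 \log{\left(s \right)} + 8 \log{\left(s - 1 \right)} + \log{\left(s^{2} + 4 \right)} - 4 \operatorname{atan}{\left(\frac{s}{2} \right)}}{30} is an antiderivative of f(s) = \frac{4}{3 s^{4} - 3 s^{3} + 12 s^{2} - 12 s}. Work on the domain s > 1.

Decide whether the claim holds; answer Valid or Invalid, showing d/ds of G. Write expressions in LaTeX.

d/ds[G] = \frac{4}{3 s^{4} - 3 s^{3} + 12 s^{2} - 12 s}
This equals f(s) exactly, so the claim holds.

Valid: G'(s) = f(s).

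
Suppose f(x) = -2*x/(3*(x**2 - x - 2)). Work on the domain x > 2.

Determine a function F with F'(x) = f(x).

An antiderivative is F(x) = -4*log(x - 2)/9 - 2*log(x + 1)/9.

The denominator factors as 3*(x - 2)*(x + 1); partial fractions split f into directly integrable pieces: -2/(9*(x + 1)) - 4/(9*(x - 2)).
Check: d/dx[-4*log(x - 2)/9 - 2*log(x + 1)/9] = -2*x/(3*x**2 - 3*x - 6), which equals f(x).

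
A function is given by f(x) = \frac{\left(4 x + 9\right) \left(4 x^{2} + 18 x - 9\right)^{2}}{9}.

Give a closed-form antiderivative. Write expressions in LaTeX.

An antiderivative is F(x) = \frac{\left(4 x^{2} + 18 x - 9\right)^{3}}{54}.

f matches the chain-rule pattern g'(h)*h' with inner function h(x) = \frac{2 x^{2}}{3} + 3 x - \frac{3}{2}; substituting u = h(x) collapses the integral.
Check: d/dx[\frac{\left(4 x^{2} + 18 x - 9\right)^{3}}{54}] = \frac{64 x^{5}}{9} + 80 x^{4} + 256 x^{3} + 108 x^{2} - 288 x + 81, which equals f(x).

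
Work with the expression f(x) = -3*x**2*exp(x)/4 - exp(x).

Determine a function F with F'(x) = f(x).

Recognize the product-rule pattern: f = u'v + uv' with u = -3*x**2/4 + 3*x/2 - 5/2, v = exp(x), so integration by parts undoes it.
Check: d/dx[-3*x**2*exp(x)/4 + 3*x*exp(x)/2 - 5*exp(x)/2] = -3*x**2*exp(x)/4 - exp(x) = f(x).

An antiderivative is F(x) = -3*x**2*exp(x)/4 + 3*x*exp(x)/2 - 5*exp(x)/2.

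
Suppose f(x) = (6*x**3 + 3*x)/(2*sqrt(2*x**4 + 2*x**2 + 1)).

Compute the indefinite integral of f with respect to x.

The substitution u = 2*x**4 + 2*x**2 + 1 works: f is exactly (dF/du)*(du/dx) for that inner function.
Check: d/dx[3*sqrt(2*x**4 + 2*x**2 + 1)/4] = (6*x**3 + 3*x)/(2*sqrt(2*x**4 + 2*x**2 + 1)) = f(x).

F(x) = 3*sqrt(2*x**4 + 2*x**2 + 1)/4 + C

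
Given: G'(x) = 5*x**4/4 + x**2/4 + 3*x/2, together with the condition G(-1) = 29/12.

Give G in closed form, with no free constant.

The integrand splits into summands that can be handled one at a time.
A general antiderivative is x**5/4 + x**3/12 + 3*x**2/4 + C.
The condition gives C = 29/12 - (5/12) = 2.
So G(x) = x**5/4 + x**3/12 + 3*x**2/4 + 2.
Check: d/dx[x**5/4 + x**3/12 + 3*x**2/4 + 2] = 5*x**4/4 + x**2/4 + 3*x/2 = G'(x).

G(x) = x**5/4 + x**3/12 + 3*x**2/4 + 2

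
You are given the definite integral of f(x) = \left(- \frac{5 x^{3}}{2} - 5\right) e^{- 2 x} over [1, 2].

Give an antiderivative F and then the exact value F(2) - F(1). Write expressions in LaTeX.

Antiderivative: F(x) = \frac{\left(20 x^{3} + 30 x^{2} + 30 x + 55\right) e^{- 2 x}}{16}; value = - \frac{135}{16 e^{2}} + \frac{395}{16 e^{4}}

f has the shape u'v + uv' for u = \frac{5 x^{3}}{4} + \frac{15 x^{2}}{8} + \frac{15 x}{8} + \frac{55}{16} and v = e^{- 2 x} — it is the derivative of the product u*v.
F(x) = \frac{\left(20 x^{3} + 30 x^{2} + 30 x + 55\right) e^{- 2 x}}{16} is an antiderivative of f.
Check: d/dx[\frac{\left(20 x^{3} + 30 x^{2} + 30 x + 55\right) e^{- 2 x}}{16}] = \frac{\left(- 5 x^{3} - 10\right) e^{- 2 x}}{2}, which equals f(x).
F(2) = \frac{395}{16 e^{4}}; F(1) = \frac{135}{16 e^{2}}.
Integral = F(2) - F(1) = - \frac{135}{16 e^{2}} + \frac{395}{16 e^{4}}.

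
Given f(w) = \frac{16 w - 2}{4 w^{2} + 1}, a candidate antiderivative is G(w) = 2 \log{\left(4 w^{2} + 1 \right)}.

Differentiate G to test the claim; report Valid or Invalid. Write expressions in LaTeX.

Invalid: d/dw[G] - f = \frac{2}{4 w^{2} + 1}, which is not 0.

d/dw[G] = \frac{16 w}{4 w^{2} + 1}
d/dw[G] - f(w) = \frac{2}{4 w^{2} + 1} != 0.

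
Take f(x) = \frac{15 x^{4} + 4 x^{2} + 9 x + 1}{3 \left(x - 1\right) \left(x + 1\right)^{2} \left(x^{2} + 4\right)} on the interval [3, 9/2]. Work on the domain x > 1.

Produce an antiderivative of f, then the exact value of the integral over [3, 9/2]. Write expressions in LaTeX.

Antiderivative: F(x) = \frac{29 \log{\left(x - 1 \right)}}{60} + \frac{491 \log{\left(x + 1 \right)}}{300} + \frac{36 \log{\left(x^{2} + 4 \right)}}{25} - \frac{87 \operatorname{atan}{\left(\frac{x}{2} \right)}}{50} + \frac{11}{30 x + 30}; value = - \frac{36 \log{\left(13 \right)}}{25} - \frac{491 \log{\left(4 \right)}}{300} - \frac{87 \operatorname{atan}{\left(\frac{9}{4} \right)}}{50} - \frac{29 \log{\left(2 \right)}}{60} - \frac{1}{40} + \frac{29 \log{\left(\frac{7}{2} \right)}}{60} + \frac{87 \operatorname{atan}{\left(\frac{3}{2} \right)}}{50} + \frac{491 \log{\left(\frac{11}{2} \right)}}{300} + \frac{36 \log{\left(\frac{97}{4} \right)}}{25}

Factor the denominator (3 \left(x - 1\right) \left(x + 1\right)^{2} \left(x^{2} + 4\right)) and decompose: f = \frac{3 \left(24 x - 29\right)}{25 \left(x^{2} + 4\right)} + \frac{491}{300 \left(x + 1\right)} - \frac{11}{30 \left(x + 1\right)^{2}} + \frac{29}{60 \left(x - 1\right)}; each piece integrates to a log, atan, or power term.
F(x) = \frac{29 \log{\left(x - 1 \right)}}{60} + \frac{491 \log{\left(x + 1 \right)}}{300} + \frac{36 \log{\left(x^{2} + 4 \right)}}{25} - \frac{87 \operatorname{atan}{\left(\frac{x}{2} \right)}}{50} + \frac{11}{30 x + 30} is an antiderivative of f.
Check: d/dx[\frac{29 \log{\left(x - 1 \right)}}{60} + \frac{491 \log{\left(x + 1 \right)}}{300} + \frac{36 \log{\left(x^{2} + 4 \right)}}{25} - \frac{87 \operatorname{atan}{\left(\frac{x}{2} \right)}}{50} + \frac{11}{30 x + 30}] = \frac{15 x^{4} + 4 x^{2} + 9 x + 1}{3 x^{5} + 3 x^{4} + 9 x^{3} + 9 x^{2} - 12 x - 12}, which equals f(x).
F(9/2) = - \frac{87 \operatorname{atan}{\left(\frac{9}{4} \right)}}{50} + \frac{1}{15} + \frac{29 \log{\left(\frac{7}{2} \right)}}{60} + \frac{491 \log{\left(\frac{11}{2} \right)}}{300} + \frac{36 \log{\left(\frac{97}{4} \right)}}{25}; F(3) = - \frac{87 \operatorname{atan}{\left(\frac{3}{2} \right)}}{50} + \frac{11}{120} + \frac{29 \log{\left(2 \right)}}{60} + \frac{491 \log{\left(4 \right)}}{300} + \frac{36 \log{\left(13 \right)}}{25}.
Integral = F(9/2) - F(3) = - \frac{36 \log{\left(13 \right)}}{25} - \frac{491 \log{\left(4 \right)}}{300} - \frac{87 \operatorname{atan}{\left(\frac{9}{4} \right)}}{50} - \frac{29 \log{\left(2 \right)}}{60} - \frac{1}{40} + \frac{29 \log{\left(\frac{7}{2} \right)}}{60} + \frac{87 \operatorname{atan}{\left(\frac{3}{2} \right)}}{50} + \frac{491 \log{\left(\frac{11}{2} \right)}}{300} + \frac{36 \log{\left(\frac{97}{4} \right)}}{25}.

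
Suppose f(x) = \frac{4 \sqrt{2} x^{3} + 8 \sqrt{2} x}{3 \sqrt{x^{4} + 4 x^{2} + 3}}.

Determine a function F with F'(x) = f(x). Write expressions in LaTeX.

The substitution u = \frac{x^{4}}{2} + 2 x^{2} + \frac{3}{2} works: f is exactly (dF/du)*(du/dx) for that inner function.
Check: d/dx[\frac{2 \sqrt{2} \sqrt{x^{4} + 4 x^{2} + 3}}{3}] = \frac{4 \sqrt{2} x^{3} + 8 \sqrt{2} x}{3 \sqrt{x^{4} + 4 x^{2} + 3}} = f(x).

An antiderivative is F(x) = \frac{2 \sqrt{2} \sqrt{x^{4} + 4 x^{2} + 3}}{3}.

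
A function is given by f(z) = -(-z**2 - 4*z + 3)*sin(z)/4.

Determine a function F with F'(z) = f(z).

An antiderivative is F(z) = -z**2*cos(z)/4 + z*sin(z)/2 - z*cos(z) + sin(z) + 5*cos(z)/4.

Any candidate F(z) must reproduce f(z) exactly when differentiated.
Check: d/dz[-z**2*cos(z)/4 + z*sin(z)/2 - z*cos(z) + sin(z) + 5*cos(z)/4] = z**2*sin(z)/4 + z*sin(z) - 3*sin(z)/4, which equals f(z).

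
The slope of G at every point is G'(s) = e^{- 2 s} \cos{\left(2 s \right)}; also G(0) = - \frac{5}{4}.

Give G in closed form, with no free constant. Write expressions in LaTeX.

G(s) = -1 + \frac{e^{- 2 s} \sin{\left(2 s \right)}}{4} - \frac{e^{- 2 s} \cos{\left(2 s \right)}}{4}

Check a candidate G(s) by differentiating: d/ds[G] must match the given G'(s).
A general antiderivative is \frac{e^{- 2 s} \sin{\left(2 s \right)}}{4} - \frac{e^{- 2 s} \cos{\left(2 s \right)}}{4} + C.
The condition gives C = - \frac{5}{4} - (- \frac{1}{4}) = -1.
So G(s) = -1 + \frac{e^{- 2 s} \sin{\left(2 s \right)}}{4} - \frac{e^{- 2 s} \cos{\left(2 s \right)}}{4}.
Check: d/ds[-1 + \frac{e^{- 2 s} \sin{\left(2 s \right)}}{4} - \frac{e^{- 2 s} \cos{\left(2 s \right)}}{4}] = e^{- 2 s} \cos{\left(2 s \right)} = G'(s).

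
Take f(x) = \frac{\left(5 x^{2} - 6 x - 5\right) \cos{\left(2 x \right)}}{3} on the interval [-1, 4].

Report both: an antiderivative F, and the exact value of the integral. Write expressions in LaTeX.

A first test for any F(x): its x-derivative must equal f(x) identically.
F(x) = \frac{5 x^{2} \sin{\left(2 x \right)}}{6} - x \sin{\left(2 x \right)} + \frac{5 x \cos{\left(2 x \right)}}{6} - \frac{5 \sin{\left(2 x \right)}}{4} - \frac{\cos{\left(2 x \right)}}{2} is an antiderivative of f.
Check: d/dx[\frac{5 x^{2} \sin{\left(2 x \right)}}{6} - x \sin{\left(2 x \right)} + \frac{5 x \cos{\left(2 x \right)}}{6} - \frac{5 \sin{\left(2 x \right)}}{4} - \frac{\cos{\left(2 x \right)}}{2}] = \frac{5 x^{2} \cos{\left(2 x \right)}}{3} - 2 x \cos{\left(2 x \right)} - \frac{5 \cos{\left(2 x \right)}}{3}, which equals f(x).
F(4) = \frac{17 \cos{\left(8 \right)}}{6} + \frac{97 \sin{\left(8 \right)}}{12}; F(-1) = - \frac{7 \sin{\left(2 \right)}}{12} - \frac{4 \cos{\left(2 \right)}}{3}.
Integral = F(4) - F(-1) = \frac{4 \cos{\left(2 \right)}}{3} + \frac{17 \cos{\left(8 \right)}}{6} + \frac{7 \sin{\left(2 \right)}}{12} + \frac{97 \sin{\left(8 \right)}}{12}.

Antiderivative: F(x) = \frac{5 x^{2} \sin{\left(2 x \right)}}{6} - x \sin{\left(2 x \right)} + \frac{5 x \cos{\left(2 x \right)}}{6} - \frac{5 \sin{\left(2 x \right)}}{4} - \frac{\cos{\left(2 x \right)}}{2}; value = \frac{4 \cos{\left(2 \right)}}{3} + \frac{17 \cos{\left(8 \right)}}{6} + \frac{7 \sin{\left(2 \right)}}{12} + \frac{97 \sin{\left(8 \right)}}{12}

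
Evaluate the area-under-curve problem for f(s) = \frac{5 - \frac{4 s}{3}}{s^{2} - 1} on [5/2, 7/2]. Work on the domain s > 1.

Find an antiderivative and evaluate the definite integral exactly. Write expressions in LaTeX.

The denominator factors as 3 \left(s - 1\right) \left(s + 1\right); partial fractions split f into directly integrable pieces: - \frac{19}{6 \left(s + 1\right)} + \frac{11}{6 \left(s - 1\right)}.
F(s) = \frac{11 \log{\left(s - 1 \right)}}{6} - \frac{19 \log{\left(s + 1 \right)}}{6} is an antiderivative of f.
Check: d/ds[\frac{11 \log{\left(s - 1 \right)}}{6} - \frac{19 \log{\left(s + 1 \right)}}{6}] = \frac{15 - 4 s}{3 s^{2} - 3}, which equals f(s).
F(7/2) = - \frac{19 \log{\left(\frac{9}{2} \right)}}{6} + \frac{11 \log{\left(\frac{5}{2} \right)}}{6}; F(5/2) = - \frac{19 \log{\left(\frac{7}{2} \right)}}{6} + \frac{11 \log{\left(\frac{3}{2} \right)}}{6}.
Integral = F(7/2) - F(5/2) = - \frac{19 \log{\left(\frac{9}{2} \right)}}{6} - \frac{11 \log{\left(\frac{3}{2} \right)}}{6} + \frac{11 \log{\left(\frac{5}{2} \right)}}{6} + \frac{19 \log{\left(\frac{7}{2} \right)}}{6}.

Antiderivative: F(s) = \frac{11 \log{\left(s - 1 \right)}}{6} - \frac{19 \log{\left(s + 1 \right)}}{6}; value = - \frac{19 \log{\left(\frac{9}{2} \right)}}{6} - \frac{11 \log{\left(\frac{3}{2} \right)}}{6} + \frac{11 \log{\left(\frac{5}{2} \right)}}{6} + \frac{19 \log{\left(\frac{7}{2} \right)}}{6}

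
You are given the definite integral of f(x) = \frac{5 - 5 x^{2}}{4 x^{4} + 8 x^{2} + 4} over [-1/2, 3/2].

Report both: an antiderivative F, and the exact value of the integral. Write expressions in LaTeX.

Antiderivative: F(x) = \frac{5 x}{4 \left(x^{2} + 1\right)}; value = \frac{14}{13}

f has the shape u'v + uv' for u = \frac{5 x}{4} and v = \frac{1}{x^{2} + 1} — it is the derivative of the product u*v.
F(x) = \frac{5 x}{4 \left(x^{2} + 1\right)} is an antiderivative of f.
Check: d/dx[\frac{5 x}{4 \left(x^{2} + 1\right)}] = \frac{5 - 5 x^{2}}{4 x^{4} + 8 x^{2} + 4} = f(x).
F(3/2) = \frac{15}{26}; F(-1/2) = - \frac{1}{2}.
Integral = F(3/2) - F(-1/2) = \frac{14}{13}.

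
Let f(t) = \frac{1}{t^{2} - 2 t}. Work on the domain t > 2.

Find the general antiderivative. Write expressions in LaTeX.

F(t) = - \frac{\log{\left(t \right)}}{2} + \frac{\log{\left(t - 2 \right)}}{2} + C

The denominator factors as t \left(t - 2\right); partial fractions split f into directly integrable pieces: \frac{1}{2 \left(t - 2\right)} - \frac{1}{2 t}.
Check: d/dt[- \frac{\log{\left(t \right)}}{2} + \frac{\log{\left(t - 2 \right)}}{2}] = \frac{1}{t^{2} - 2 t} = f(t).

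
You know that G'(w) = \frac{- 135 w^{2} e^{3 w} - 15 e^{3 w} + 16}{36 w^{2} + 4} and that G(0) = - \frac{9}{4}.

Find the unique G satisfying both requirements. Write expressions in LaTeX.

G(w) = - \frac{5 e^{3 w}}{4} + \frac{4 \operatorname{atan}{\left(3 w \right)}}{3} - 1

Any candidate G(w) must reproduce the stated G'(w) exactly.
A general antiderivative is - \frac{5 e^{3 w}}{4} + \frac{4 \operatorname{atan}{\left(3 w \right)}}{3} + C.
The condition gives C = - \frac{9}{4} - (- \frac{5}{4}) = -1.
So G(w) = - \frac{5 e^{3 w}}{4} + \frac{4 \operatorname{atan}{\left(3 w \right)}}{3} - 1.
Check: d/dw[- \frac{5 e^{3 w}}{4} + \frac{4 \operatorname{atan}{\left(3 w \right)}}{3} - 1] = \frac{- 135 w^{2} e^{3 w} - 15 e^{3 w} + 16}{36 w^{2} + 4} = G'(w).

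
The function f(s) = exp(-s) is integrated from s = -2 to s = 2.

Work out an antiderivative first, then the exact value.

Recover f(s) by differentiating a candidate F(s); any mismatch rules it out.
F(s) = -exp(-s) is an antiderivative of f.
Check: d/ds[-exp(-s)] = exp(-s) = f(s).
F(2) = -exp(-2); F(-2) = -exp(2).
Integral = F(2) - F(-2) = -exp(-2) + exp(2).

Antiderivative: F(s) = -exp(-s); value = -exp(-2) + exp(2)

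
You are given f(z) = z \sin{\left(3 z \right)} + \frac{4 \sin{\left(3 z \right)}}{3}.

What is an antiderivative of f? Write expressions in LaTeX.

Integrate term by term and add the pieces.
Check: d/dz[- \frac{z \cos{\left(3 z \right)}}{3} + \frac{\sin{\left(3 z \right)}}{9} - \frac{4 \cos{\left(3 z \right)}}{9}] = z \sin{\left(3 z \right)} + \frac{4 \sin{\left(3 z \right)}}{3} = f(z).

An antiderivative is F(z) = - \frac{z \cos{\left(3 z \right)}}{3} + \frac{\sin{\left(3 z \right)}}{9} - \frac{4 \cos{\left(3 z \right)}}{9}.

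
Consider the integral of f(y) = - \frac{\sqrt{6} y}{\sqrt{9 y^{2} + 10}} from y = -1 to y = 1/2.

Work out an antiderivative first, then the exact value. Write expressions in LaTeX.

Antiderivative: F(y) = - \frac{2 \sqrt{\frac{3 y^{2}}{2} + \frac{5}{3}}}{3}; value = - \frac{7 \sqrt{6}}{18} + \frac{\sqrt{114}}{9}

The substitution u = \frac{3 y^{2}}{2} + \frac{5}{3} works: f is exactly (dF/du)*(du/dy) for that inner function.
F(y) = - \frac{2 \sqrt{\frac{3 y^{2}}{2} + \frac{5}{3}}}{3} is an antiderivative of f.
Check: d/dy[- \frac{2 \sqrt{\frac{3 y^{2}}{2} + \frac{5}{3}}}{3}] = - \frac{\sqrt{6} y}{\sqrt{9 y^{2} + 10}} = f(y).
F(1/2) = - \frac{7 \sqrt{6}}{18}; F(-1) = - \frac{\sqrt{114}}{9}.
Integral = F(1/2) - F(-1) = - \frac{7 \sqrt{6}}{18} + \frac{\sqrt{114}}{9}.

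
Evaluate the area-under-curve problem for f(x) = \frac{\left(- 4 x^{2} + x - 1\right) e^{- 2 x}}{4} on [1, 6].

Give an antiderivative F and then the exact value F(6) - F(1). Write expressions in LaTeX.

Antiderivative: F(x) = \frac{\left(8 x^{2} + 6 x + 5\right) e^{- 2 x}}{16}; value = - \frac{19}{16 e^{2}} + \frac{329}{16 e^{12}}

Recognize the product-rule pattern: f = u'v + uv' with u = \frac{x^{2}}{2} + \frac{3 x}{8} + \frac{5}{16}, v = e^{- 2 x}, so integration by parts undoes it.
F(x) = \frac{\left(8 x^{2} + 6 x + 5\right) e^{- 2 x}}{16} is an antiderivative of f.
Check: d/dx[\frac{\left(8 x^{2} + 6 x + 5\right) e^{- 2 x}}{16}] = \frac{\left(- 4 x^{2} + x - 1\right) e^{- 2 x}}{4} = f(x).
F(6) = \frac{329}{16 e^{12}}; F(1) = \frac{19}{16 e^{2}}.
Integral = F(6) - F(1) = - \frac{19}{16 e^{2}} + \frac{329}{16 e^{12}}.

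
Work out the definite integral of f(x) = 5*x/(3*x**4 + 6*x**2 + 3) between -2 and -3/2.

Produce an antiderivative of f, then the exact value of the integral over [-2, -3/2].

The substitution u = 3*x**2 + 3 works: f is exactly (dF/du)*(du/dx) for that inner function.
F(x) = -5/(6*(x**2 + 1)) is an antiderivative of f.
Check: d/dx[-5/(6*(x**2 + 1))] = 5*x/(3*x**4 + 6*x**2 + 3) = f(x).
F(-3/2) = -10/39; F(-2) = -1/6.
Integral = F(-3/2) - F(-2) = -7/78.

Antiderivative: F(x) = -5/(6*(x**2 + 1)); value = -7/78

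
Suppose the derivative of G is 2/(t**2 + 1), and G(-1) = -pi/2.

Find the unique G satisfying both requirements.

G(t) = 2*atan(t)

Any candidate G(t) must reproduce the stated G'(t) exactly.
A general antiderivative is 2*atan(t) + C.
The condition gives C = -pi/2 - (-pi/2) = 0.
So G(t) = 2*atan(t).
Check: d/dt[2*atan(t)] = 2/(t**2 + 1) = G'(t).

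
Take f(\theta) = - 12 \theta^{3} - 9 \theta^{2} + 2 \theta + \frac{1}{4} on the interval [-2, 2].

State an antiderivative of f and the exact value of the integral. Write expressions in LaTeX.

Antiderivative: F(\theta) = - 3 \theta^{4} - 3 \theta^{3} + \theta^{2} + \frac{\theta}{4}; value = -47

The integrand splits into summands that can be handled one at a time.
F(\theta) = - 3 \theta^{4} - 3 \theta^{3} + \theta^{2} + \frac{\theta}{4} is an antiderivative of f.
Check: d/d\theta[- 3 \theta^{4} - 3 \theta^{3} + \theta^{2} + \frac{\theta}{4}] = - 12 \theta^{3} - 9 \theta^{2} + 2 \theta + \frac{1}{4} = f(\theta).
F(2) = - \frac{135}{2}; F(-2) = - \frac{41}{2}.
Integral = F(2) - F(-2) = -47.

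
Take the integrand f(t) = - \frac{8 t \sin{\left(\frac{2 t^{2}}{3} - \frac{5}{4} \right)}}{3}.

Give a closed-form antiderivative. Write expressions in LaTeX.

An antiderivative is F(t) = 2 \cos{\left(\frac{2 t^{2}}{3} - \frac{5}{4} \right)}.

The substitution u = \frac{2 t^{2}}{3} - \frac{5}{4} works: f is exactly (dF/du)*(du/dt) for that inner function.
Check: d/dt[2 \cos{\left(\frac{2 t^{2}}{3} - \frac{5}{4} \right)}] = - \frac{8 t \sin{\left(\frac{2 t^{2}}{3} - \frac{5}{4} \right)}}{3} = f(t).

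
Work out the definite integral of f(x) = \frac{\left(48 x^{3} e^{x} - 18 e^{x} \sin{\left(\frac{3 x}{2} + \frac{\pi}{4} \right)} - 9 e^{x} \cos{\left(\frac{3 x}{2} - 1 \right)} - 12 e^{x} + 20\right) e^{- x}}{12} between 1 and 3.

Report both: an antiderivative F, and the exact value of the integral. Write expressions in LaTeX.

A candidate is checked by its d/dx: the result must match f(x).
F(x) = x^{4} - x - \frac{\sin{\left(\frac{3 x}{2} - 1 \right)}}{2} + \cos{\left(\frac{3 x}{2} + \frac{\pi}{4} \right)} - \frac{5 e^{- x}}{3} is an antiderivative of f.
Check: d/dx[x^{4} - x - \frac{\sin{\left(\frac{3 x}{2} - 1 \right)}}{2} + \cos{\left(\frac{3 x}{2} + \frac{\pi}{4} \right)} - \frac{5 e^{- x}}{3}] = \frac{\left(48 x^{3} e^{x} - 18 e^{x} \sin{\left(\frac{3 x}{2} + \frac{\pi}{4} \right)} - 9 e^{x} \cos{\left(\frac{3 x}{2} - 1 \right)} - 12 e^{x} + 20\right) e^{- x}}{12} = f(x).
F(3) = - \frac{5}{3 e^{3}} - \frac{\sin{\left(\frac{7}{2} \right)}}{2} + \cos{\left(\frac{\pi}{4} + \frac{9}{2} \right)} + 78; F(1) = \cos{\left(\frac{\pi}{4} + \frac{3}{2} \right)} - \frac{5}{3 e} - \frac{\sin{\left(\frac{1}{2} \right)}}{2}.
Integral = F(3) - F(1) = - \frac{5}{3 e^{3}} - \frac{\sin{\left(\frac{7}{2} \right)}}{2} + \frac{\sin{\left(\frac{1}{2} \right)}}{2} + \cos{\left(\frac{\pi}{4} + \frac{9}{2} \right)} + \frac{5}{3 e} - \cos{\left(\frac{\pi}{4} + \frac{3}{2} \right)} + 78.

Antiderivative: F(x) = x^{4} - x - \frac{\sin{\left(\frac{3 x}{2} - 1 \right)}}{2} + \cos{\left(\frac{3 x}{2} + \frac{\pi}{4} \right)} - \frac{5 e^{- x}}{3}; value = - \frac{5}{3 e^{3}} - \frac{\sin{\left(\frac{7}{2} \right)}}{2} + \frac{\sin{\left(\frac{1}{2} \right)}}{2} + \cos{\left(\frac{\pi}{4} + \frac{9}{2} \right)} + \frac{5}{3 e} - \cos{\left(\frac{\pi}{4} + \frac{3}{2} \right)} + 78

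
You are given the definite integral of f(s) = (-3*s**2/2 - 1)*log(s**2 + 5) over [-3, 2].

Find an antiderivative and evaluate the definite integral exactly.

Antiderivative: F(s) = (2*s**3 + 3*s*(-s**2 - 2)*log(s**2 + 5) - 18*s + 18*sqrt(5)*atan(sqrt(5)*s/5))/6; value = -33*log(14)/2 - 6*log(9) - 10/3 + 3*sqrt(5)*atan(2*sqrt(5)/5) + 3*sqrt(5)*atan(3*sqrt(5)/5)

Recover f(s) by differentiating a candidate F(s); any mismatch rules it out.
F(s) = (2*s**3 + 3*s*(-s**2 - 2)*log(s**2 + 5) - 18*s + 18*sqrt(5)*atan(sqrt(5)*s/5))/6 is an antiderivative of f.
Check: d/ds[(2*s**3 + 3*s*(-s**2 - 2)*log(s**2 + 5) - 18*s + 18*sqrt(5)*atan(sqrt(5)*s/5))/6] = -3*s**2*log(s**2 + 5)/2 - log(s**2 + 5), which equals f(s).
F(2) = -6*log(9) - 10/3 + 3*sqrt(5)*atan(2*sqrt(5)/5); F(-3) = -3*sqrt(5)*atan(3*sqrt(5)/5) + 33*log(14)/2.
Integral = F(2) - F(-3) = -33*log(14)/2 - 6*log(9) - 10/3 + 3*sqrt(5)*atan(2*sqrt(5)/5) + 3*sqrt(5)*atan(3*sqrt(5)/5).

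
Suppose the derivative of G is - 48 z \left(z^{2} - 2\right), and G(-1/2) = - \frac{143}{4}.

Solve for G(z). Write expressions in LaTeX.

The substitution u = 2 z^{2} - 4 works: G'(z) is exactly (dG/du)*(du/dz) for that inner function.
A general antiderivative is - 3 \left(2 z^{2} - 4\right)^{2} + C.
The condition gives C = - \frac{143}{4} - (- \frac{147}{4}) = 1.
So G(z) = - 12 z^{4} + 48 z^{2} - 47.
Check: d/dz[- 12 z^{4} + 48 z^{2} - 47] = - 48 z^{3} + 96 z, which equals G'(z).

G(z) = - 12 z^{4} + 48 z^{2} - 47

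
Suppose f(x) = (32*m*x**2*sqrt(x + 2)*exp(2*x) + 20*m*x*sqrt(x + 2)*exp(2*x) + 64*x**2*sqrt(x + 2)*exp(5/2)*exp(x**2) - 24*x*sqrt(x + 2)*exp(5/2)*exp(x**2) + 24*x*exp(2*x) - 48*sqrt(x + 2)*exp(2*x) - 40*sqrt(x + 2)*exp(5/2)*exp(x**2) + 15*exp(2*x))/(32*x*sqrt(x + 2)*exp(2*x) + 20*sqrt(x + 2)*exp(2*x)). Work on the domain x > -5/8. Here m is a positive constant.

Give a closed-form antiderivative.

Differentiate the proposed F(x) back; it has to land on f(x) exactly.
Check: d/dx[(m*x**2 + 3*sqrt(x + 2) - 3*log(4*x + 5/2) + 2*exp(5/2)*exp(-2*x)*exp(x**2))/2] = (32*m*x**2*sqrt(x + 2)*exp(2*x) + 20*m*x*sqrt(x + 2)*exp(2*x) + 64*x**2*sqrt(x + 2)*exp(5/2)*exp(x**2) - 24*x*sqrt(x + 2)*exp(5/2)*exp(x**2) + 24*x*exp(2*x) - 48*sqrt(x + 2)*exp(2*x) - 40*sqrt(x + 2)*exp(5/2)*exp(x**2) + 15*exp(2*x))/(32*x*sqrt(x + 2)*exp(2*x) + 20*sqrt(x + 2)*exp(2*x)) = f(x).

An antiderivative is F(x) = (m*x**2 + 3*sqrt(x + 2) - 3*log(4*x + 5/2) + 2*exp(5/2)*exp(-2*x)*exp(x**2))/2.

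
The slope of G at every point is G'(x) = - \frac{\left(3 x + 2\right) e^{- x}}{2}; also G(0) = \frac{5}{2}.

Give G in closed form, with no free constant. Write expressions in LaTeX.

G(x) = \frac{3 x e^{- x}}{2} + \frac{5 e^{- x}}{2}

Recognize the product-rule pattern: G'(x) = u'v + uv' with u = \frac{3 x}{2} + \frac{5}{2}, v = e^{- x}, so integration by parts undoes it.
A general antiderivative is \frac{\left(3 x + 5\right) e^{- x}}{2} + C.
The condition gives C = \frac{5}{2} - (\frac{5}{2}) = 0.
So G(x) = \frac{3 x e^{- x}}{2} + \frac{5 e^{- x}}{2}.
Check: d/dx[\frac{3 x e^{- x}}{2} + \frac{5 e^{- x}}{2}] = \frac{\left(- 3 x - 2\right) e^{- x}}{2}, which equals G'(x).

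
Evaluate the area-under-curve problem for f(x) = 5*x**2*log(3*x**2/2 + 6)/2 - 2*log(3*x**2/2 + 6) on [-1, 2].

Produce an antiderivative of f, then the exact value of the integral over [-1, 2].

Integrate term by term and add the pieces.
F(x) = 5*x**3*log(3*x**2/2 + 6)/6 - 5*x**3/9 - 2*x*log(3*x**2/2 + 6) + 32*x/3 - 64*atan(x/2)/3 is an antiderivative of f.
Check: d/dx[5*x**3*log(3*x**2/2 + 6)/6 - 5*x**3/9 - 2*x*log(3*x**2/2 + 6) + 32*x/3 - 64*atan(x/2)/3] = 5*x**2*log(x**2/2 + 2)/2 + 5*x**2*log(3)/2 - 2*log(x**2/2 + 2) - 2*log(3), which equals f(x).
F(2) = -16*pi/3 + 8*log(12)/3 + 152/9; F(-1) = -91/9 + 7*log(15/2)/6 + 64*atan(1/2)/3.
Integral = F(2) - F(-1) = -16*pi/3 - 64*atan(1/2)/3 - 7*log(15/2)/6 + 8*log(12)/3 + 27.

Antiderivative: F(x) = 5*x**3*log(3*x**2/2 + 6)/6 - 5*x**3/9 - 2*x*log(3*x**2/2 + 6) + 32*x/3 - 64*atan(x/2)/3; value = -16*pi/3 - 64*atan(1/2)/3 - 7*log(15/2)/6 + 8*log(12)/3 + 27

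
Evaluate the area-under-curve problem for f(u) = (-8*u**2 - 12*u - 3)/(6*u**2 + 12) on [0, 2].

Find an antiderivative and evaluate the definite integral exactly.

Whatever form F(u) takes, F'(u) = f(u) is non-negotiable.
F(u) = -4*u/3 - log(u**2 + 2) + 13*sqrt(2)*atan(sqrt(2)*u/2)/12 is an antiderivative of f.
Check: d/du[-4*u/3 - log(u**2 + 2) + 13*sqrt(2)*atan(sqrt(2)*u/2)/12] = (-8*u**2 - 12*u - 3)/(6*u**2 + 12) = f(u).
F(2) = -8/3 - log(6) + 13*sqrt(2)*atan(sqrt(2))/12; F(0) = -log(2).
Integral = F(2) - F(0) = -8/3 - log(6) + log(2) + 13*sqrt(2)*atan(sqrt(2))/12.

Antiderivative: F(u) = -4*u/3 - log(u**2 + 2) + 13*sqrt(2)*atan(sqrt(2)*u/2)/12; value = -8/3 - log(6) + log(2) + 13*sqrt(2)*atan(sqrt(2))/12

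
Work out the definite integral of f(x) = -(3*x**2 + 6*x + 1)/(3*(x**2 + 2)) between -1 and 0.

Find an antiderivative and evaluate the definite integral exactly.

Antiderivative: F(x) = -x - log(x**2 + 2) + 5*sqrt(2)*atan(sqrt(2)*x/2)/6; value = -1 - log(2) + 5*sqrt(2)*atan(sqrt(2)/2)/6 + log(3)

Differentiate the proposed F(x) back; it has to land on f(x) exactly.
F(x) = -x - log(x**2 + 2) + 5*sqrt(2)*atan(sqrt(2)*x/2)/6 is an antiderivative of f.
Check: d/dx[-x - log(x**2 + 2) + 5*sqrt(2)*atan(sqrt(2)*x/2)/6] = (-3*x**2 - 6*x - 1)/(3*x**2 + 6), which equals f(x).
F(0) = -log(2); F(-1) = -log(3) - 5*sqrt(2)*atan(sqrt(2)/2)/6 + 1.
Integral = F(0) - F(-1) = -1 - log(2) + 5*sqrt(2)*atan(sqrt(2)/2)/6 + log(3).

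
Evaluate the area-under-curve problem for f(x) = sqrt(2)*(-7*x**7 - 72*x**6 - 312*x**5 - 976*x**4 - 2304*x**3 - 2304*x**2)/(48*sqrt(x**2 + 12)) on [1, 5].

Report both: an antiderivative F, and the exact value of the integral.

f has the shape u'v + uv' for u = -sqrt(x**2/2 + 6)/3 and v = (x**2/2 + 2*x)**3 — it is the derivative of the product u*v.
F(x) = -sqrt(x**2/2 + 6)*(x**2/2 + 2*x)**3/3 is an antiderivative of f.
Check: d/dx[-sqrt(x**2/2 + 6)*(x**2/2 + 2*x)**3/3] = sqrt(2)*(-7*x**7 - 72*x**6 - 312*x**5 - 976*x**4 - 2304*x**3 - 2304*x**2)/(48*sqrt(x**2 + 12)) = f(x).
F(5) = -30375*sqrt(74)/16; F(1) = -125*sqrt(26)/48.
Integral = F(5) - F(1) = -30375*sqrt(74)/16 + 125*sqrt(26)/48.

Antiderivative: F(x) = -sqrt(x**2/2 + 6)*(x**2/2 + 2*x)**3/3; value = -30375*sqrt(74)/16 + 125*sqrt(26)/48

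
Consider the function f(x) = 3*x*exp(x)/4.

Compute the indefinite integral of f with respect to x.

f has the shape u'v + uv' for u = 3*x/4 - 3/4 and v = exp(x) — it is the derivative of the product u*v.
Check: d/dx[3*x*exp(x)/4 - 3*exp(x)/4] = 3*x*exp(x)/4 = f(x).

F(x) = 3*x*exp(x)/4 - 3*exp(x)/4 + C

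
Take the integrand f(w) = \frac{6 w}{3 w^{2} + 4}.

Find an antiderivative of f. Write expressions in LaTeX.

An antiderivative is F(w) = \log{\left(w^{2} + \frac{4}{3} \right)}.

The substitution u = w^{2} + \frac{4}{3} works: f is exactly (dF/du)*(du/dw) for that inner function.
Check: d/dw[\log{\left(w^{2} + \frac{4}{3} \right)}] = \frac{6 w}{3 w^{2} + 4} = f(w).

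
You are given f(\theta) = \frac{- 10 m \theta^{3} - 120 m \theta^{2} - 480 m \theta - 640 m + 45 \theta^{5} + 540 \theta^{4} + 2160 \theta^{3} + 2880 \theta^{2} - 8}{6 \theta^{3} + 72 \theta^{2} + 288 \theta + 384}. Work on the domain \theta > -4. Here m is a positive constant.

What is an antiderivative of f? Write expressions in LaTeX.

An antiderivative is F(\theta) = \frac{- 20 m \theta^{3} - 160 m \theta^{2} - 320 m \theta + 30 \theta^{5} + 240 \theta^{4} + 480 \theta^{3} - 9 \theta^{2} - 72 \theta - 136}{12 \theta^{2} + 96 \theta + 192}.

A candidate is checked by its d/d\theta: the result must match f(\theta).
Check: d/d\theta[\frac{- 20 m \theta^{3} - 160 m \theta^{2} - 320 m \theta + 30 \theta^{5} + 240 \theta^{4} + 480 \theta^{3} - 9 \theta^{2} - 72 \theta - 136}{12 \theta^{2} + 96 \theta + 192}] = \frac{- 10 m \theta^{3} - 120 m \theta^{2} - 480 m \theta - 640 m + 45 \theta^{5} + 540 \theta^{4} + 2160 \theta^{3} + 2880 \theta^{2} - 8}{6 \theta^{3} + 72 \theta^{2} + 288 \theta + 384} = f(\theta).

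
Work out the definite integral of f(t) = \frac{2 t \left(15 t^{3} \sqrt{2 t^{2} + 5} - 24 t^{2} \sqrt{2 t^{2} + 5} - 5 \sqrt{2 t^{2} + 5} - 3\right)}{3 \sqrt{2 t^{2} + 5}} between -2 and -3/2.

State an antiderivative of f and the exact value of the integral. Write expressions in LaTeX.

Antiderivative: F(t) = 2 t^{5} - 4 t^{4} - \frac{5 t^{2}}{3} - \sqrt{2 t^{2} + 5}; value = - \frac{\sqrt{38}}{2} + \sqrt{13} + \frac{4583}{48}

Any candidate F(t) must reproduce f(t) exactly when differentiated.
F(t) = 2 t^{5} - 4 t^{4} - \frac{5 t^{2}}{3} - \sqrt{2 t^{2} + 5} is an antiderivative of f.
Check: d/dt[2 t^{5} - 4 t^{4} - \frac{5 t^{2}}{3} - \sqrt{2 t^{2} + 5}] = \frac{30 t^{4} \sqrt{2 t^{2} + 5} - 48 t^{3} \sqrt{2 t^{2} + 5} - 10 t \sqrt{2 t^{2} + 5} - 6 t}{3 \sqrt{2 t^{2} + 5}}, which equals f(t).
F(-3/2) = - \frac{627}{16} - \frac{\sqrt{38}}{2}; F(-2) = - \frac{404}{3} - \sqrt{13}.
Integral = F(-3/2) - F(-2) = - \frac{\sqrt{38}}{2} + \sqrt{13} + \frac{4583}{48}.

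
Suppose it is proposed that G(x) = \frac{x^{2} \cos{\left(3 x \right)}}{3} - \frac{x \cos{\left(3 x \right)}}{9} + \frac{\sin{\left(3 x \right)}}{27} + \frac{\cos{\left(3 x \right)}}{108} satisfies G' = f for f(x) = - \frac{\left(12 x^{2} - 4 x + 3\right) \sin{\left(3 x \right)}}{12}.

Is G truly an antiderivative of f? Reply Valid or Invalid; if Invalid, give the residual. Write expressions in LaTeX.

d/dx[G] = - x^{2} \sin{\left(3 x \right)} + \frac{x \sin{\left(3 x \right)}}{3} + \frac{2 x \cos{\left(3 x \right)}}{3} - \frac{\sin{\left(3 x \right)}}{36}
d/dx[G] - f(x) = \frac{2 x \cos{\left(3 x \right)}}{3} + \frac{2 \sin{\left(3 x \right)}}{9} != 0.

Invalid: d/dx[G] - f = \frac{2 x \cos{\left(3 x \right)}}{3} + \frac{2 \sin{\left(3 x \right)}}{9}, which is not 0.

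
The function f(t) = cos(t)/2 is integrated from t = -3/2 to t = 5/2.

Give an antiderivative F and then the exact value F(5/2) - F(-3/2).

Antiderivative: F(t) = sin(t)/2; value = sin(5/2)/2 + sin(3/2)/2

A candidate is checked by its d/dt: the result must match f(t).
F(t) = sin(t)/2 is an antiderivative of f.
Check: d/dt[sin(t)/2] = cos(t)/2 = f(t).
F(5/2) = sin(5/2)/2; F(-3/2) = -sin(3/2)/2.
Integral = F(5/2) - F(-3/2) = sin(5/2)/2 + sin(3/2)/2.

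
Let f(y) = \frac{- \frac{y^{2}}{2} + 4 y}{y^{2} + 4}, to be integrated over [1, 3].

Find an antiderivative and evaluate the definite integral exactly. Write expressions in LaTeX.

Antiderivative: F(y) = - \frac{y}{2} + 2 \log{\left(y^{2} + 4 \right)} + \operatorname{atan}{\left(\frac{y}{2} \right)}; value = - 2 \log{\left(5 \right)} - 1 - \operatorname{atan}{\left(\frac{1}{2} \right)} + \operatorname{atan}{\left(\frac{3}{2} \right)} + 2 \log{\left(13 \right)}

Any candidate F(y) must reproduce f(y) exactly when differentiated.
F(y) = - \frac{y}{2} + 2 \log{\left(y^{2} + 4 \right)} + \operatorname{atan}{\left(\frac{y}{2} \right)} is an antiderivative of f.
Check: d/dy[- \frac{y}{2} + 2 \log{\left(y^{2} + 4 \right)} + \operatorname{atan}{\left(\frac{y}{2} \right)}] = \frac{- y^{2} + 8 y}{2 y^{2} + 8}, which equals f(y).
F(3) = - \frac{3}{2} + \operatorname{atan}{\left(\frac{3}{2} \right)} + 2 \log{\left(13 \right)}; F(1) = - \frac{1}{2} + \operatorname{atan}{\left(\frac{1}{2} \right)} + 2 \log{\left(5 \right)}.
Integral = F(3) - F(1) = - 2 \log{\left(5 \right)} - 1 - \operatorname{atan}{\left(\frac{1}{2} \right)} + \operatorname{atan}{\left(\frac{3}{2} \right)} + 2 \log{\left(13 \right)}.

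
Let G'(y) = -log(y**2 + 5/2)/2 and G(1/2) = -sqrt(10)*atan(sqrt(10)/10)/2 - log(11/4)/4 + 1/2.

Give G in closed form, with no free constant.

G(y) = -y*log(y**2 + 5/2)/2 + y - sqrt(10)*atan(sqrt(10)*y/5)/2

For G(y) to be correct, d/dy[G] must agree with the stated G'(y) identically.
A general antiderivative is -y*log(y**2 + 5/2)/2 + y - sqrt(10)*atan(sqrt(10)*y/5)/2 + C.
The condition gives C = -sqrt(10)*atan(sqrt(10)/10)/2 - log(11/4)/4 + 1/2 - (-sqrt(10)*atan(sqrt(10)/10)/2 - log(11/4)/4 + 1/2) = 0.
So G(y) = -y*log(y**2 + 5/2)/2 + y - sqrt(10)*atan(sqrt(10)*y/5)/2.
Check: d/dy[-y*log(y**2 + 5/2)/2 + y - sqrt(10)*atan(sqrt(10)*y/5)/2] = -log(y**2 + 5/2)/2 = G'(y).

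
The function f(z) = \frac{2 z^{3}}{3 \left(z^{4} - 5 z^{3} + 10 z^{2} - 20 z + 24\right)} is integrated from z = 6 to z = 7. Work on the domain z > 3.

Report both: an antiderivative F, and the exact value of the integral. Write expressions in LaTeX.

Antiderivative: F(z) = \frac{18 \log{\left(z - 3 \right)}}{13} - \frac{2 \log{\left(z - 2 \right)}}{3} - \frac{\log{\left(z^{2} + 4 \right)}}{39} + \frac{10 \operatorname{atan}{\left(\frac{z}{2} \right)}}{39}; value = - \frac{18 \log{\left(3 \right)}}{13} - \frac{2 \log{\left(5 \right)}}{3} - \frac{10 \operatorname{atan}{\left(3 \right)}}{39} - \frac{\log{\left(53 \right)}}{39} + \frac{\log{\left(40 \right)}}{39} + \frac{10 \operatorname{atan}{\left(\frac{7}{2} \right)}}{39} + \frac{80 \log{\left(4 \right)}}{39}

Factor the denominator (3 \left(z - 3\right) \left(z - 2\right) \left(z^{2} + 4\right)) and decompose: f = - \frac{2 \left(z - 10\right)}{39 \left(z^{2} + 4\right)} - \frac{2}{3 \left(z - 2\right)} + \frac{18}{13 \left(z - 3\right)}; each piece integrates to a log, atan, or power term.
F(z) = \frac{18 \log{\left(z - 3 \right)}}{13} - \frac{2 \log{\left(z - 2 \right)}}{3} - \frac{\log{\left(z^{2} + 4 \right)}}{39} + \frac{10 \operatorname{atan}{\left(\frac{z}{2} \right)}}{39} is an antiderivative of f.
Check: d/dz[\frac{18 \log{\left(z - 3 \right)}}{13} - \frac{2 \log{\left(z - 2 \right)}}{3} - \frac{\log{\left(z^{2} + 4 \right)}}{39} + \frac{10 \operatorname{atan}{\left(\frac{z}{2} \right)}}{39}] = \frac{2 z^{3}}{3 z^{4} - 15 z^{3} + 30 z^{2} - 60 z + 72}, which equals f(z).
F(7) = - \frac{2 \log{\left(5 \right)}}{3} - \frac{\log{\left(53 \right)}}{39} + \frac{10 \operatorname{atan}{\left(\frac{7}{2} \right)}}{39} + \frac{18 \log{\left(4 \right)}}{13}; F(6) = - \frac{2 \log{\left(4 \right)}}{3} - \frac{\log{\left(40 \right)}}{39} + \frac{10 \operatorname{atan}{\left(3 \right)}}{39} + \frac{18 \log{\left(3 \right)}}{13}.
Integral = F(7) - F(6) = - \frac{18 \log{\left(3 \right)}}{13} - \frac{2 \log{\left(5 \right)}}{3} - \frac{10 \operatorname{atan}{\left(3 \right)}}{39} - \frac{\log{\left(53 \right)}}{39} + \frac{\log{\left(40 \right)}}{39} + \frac{10 \operatorname{atan}{\left(\frac{7}{2} \right)}}{39} + \frac{80 \log{\left(4 \right)}}{39}.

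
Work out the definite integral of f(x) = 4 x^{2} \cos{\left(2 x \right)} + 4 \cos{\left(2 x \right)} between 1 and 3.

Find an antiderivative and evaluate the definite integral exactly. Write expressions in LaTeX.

The integrand splits into summands that can be handled one at a time.
F(x) = 2 x^{2} \sin{\left(2 x \right)} + 2 x \cos{\left(2 x \right)} + \sin{\left(2 x \right)} is an antiderivative of f.
Check: d/dx[2 x^{2} \sin{\left(2 x \right)} + 2 x \cos{\left(2 x \right)} + \sin{\left(2 x \right)}] = 4 x^{2} \cos{\left(2 x \right)} + 4 \cos{\left(2 x \right)} = f(x).
F(3) = 19 \sin{\left(6 \right)} + 6 \cos{\left(6 \right)}; F(1) = 2 \cos{\left(2 \right)} + 3 \sin{\left(2 \right)}.
Integral = F(3) - F(1) = 19 \sin{\left(6 \right)} - 3 \sin{\left(2 \right)} - 2 \cos{\left(2 \right)} + 6 \cos{\left(6 \right)}.

Antiderivative: F(x) = 2 x^{2} \sin{\left(2 x \right)} + 2 x \cos{\left(2 x \right)} + \sin{\left(2 x \right)}; value = 19 \sin{\left(6 \right)} - 3 \sin{\left(2 \right)} - 2 \cos{\left(2 \right)} + 6 \cos{\left(6 \right)}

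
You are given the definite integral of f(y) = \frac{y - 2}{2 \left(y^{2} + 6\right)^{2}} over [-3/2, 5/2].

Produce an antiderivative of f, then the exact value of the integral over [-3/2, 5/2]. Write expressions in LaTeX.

Check any antiderivative F(y) by computing F'(y) and comparing it with f(y).
F(y) = \frac{- 6 y - \sqrt{6} \left(y^{2} + 6\right) \operatorname{atan}{\left(\frac{\sqrt{6} y}{6} \right)} - 18}{72 \left(y^{2} + 6\right)} is an antiderivative of f.
Check: d/dy[\frac{- 6 y - \sqrt{6} \left(y^{2} + 6\right) \operatorname{atan}{\left(\frac{\sqrt{6} y}{6} \right)} - 18}{72 \left(y^{2} + 6\right)}] = \frac{y - 2}{2 y^{4} + 24 y^{2} + 72}, which equals f(y).
F(5/2) = - \frac{11}{294} - \frac{\sqrt{6} \operatorname{atan}{\left(\frac{5 \sqrt{6}}{12} \right)}}{72}; F(-3/2) = - \frac{1}{66} + \frac{\sqrt{6} \operatorname{atan}{\left(\frac{\sqrt{6}}{4} \right)}}{72}.
Integral = F(5/2) - F(-3/2) = - \frac{\sqrt{6} \operatorname{atan}{\left(\frac{5 \sqrt{6}}{12} \right)}}{72} - \frac{12}{539} - \frac{\sqrt{6} \operatorname{atan}{\left(\frac{\sqrt{6}}{4} \right)}}{72}.

Antiderivative: F(y) = \frac{- 6 y - \sqrt{6} \left(y^{2} + 6\right) \operatorname{atan}{\left(\frac{\sqrt{6} y}{6} \right)} - 18}{72 \left(y^{2} + 6\right)}; value = - \frac{\sqrt{6} \operatorname{atan}{\left(\frac{5 \sqrt{6}}{12} \right)}}{72} - \frac{12}{539} - \frac{\sqrt{6} \operatorname{atan}{\left(\frac{\sqrt{6}}{4} \right)}}{72}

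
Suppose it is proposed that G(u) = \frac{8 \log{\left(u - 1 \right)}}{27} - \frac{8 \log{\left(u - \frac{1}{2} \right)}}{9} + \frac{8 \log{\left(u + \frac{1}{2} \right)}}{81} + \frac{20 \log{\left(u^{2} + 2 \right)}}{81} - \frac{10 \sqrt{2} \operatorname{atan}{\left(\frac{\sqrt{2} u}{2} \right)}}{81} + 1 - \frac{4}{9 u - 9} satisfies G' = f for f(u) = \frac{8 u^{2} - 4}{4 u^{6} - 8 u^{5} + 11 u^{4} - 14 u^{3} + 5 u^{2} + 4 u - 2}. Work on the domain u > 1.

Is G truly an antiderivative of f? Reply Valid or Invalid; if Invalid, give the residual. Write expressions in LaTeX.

Valid - differentiating G returns exactly f.

d/du[G] = \frac{8 u^{2} - 4}{4 u^{6} - 8 u^{5} + 11 u^{4} - 14 u^{3} + 5 u^{2} + 4 u - 2}
This equals f(u) exactly, so the claim holds.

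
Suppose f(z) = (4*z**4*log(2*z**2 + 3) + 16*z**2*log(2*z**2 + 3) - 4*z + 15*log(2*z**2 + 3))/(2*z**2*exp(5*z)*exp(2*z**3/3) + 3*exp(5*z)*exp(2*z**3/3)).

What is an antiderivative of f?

An antiderivative is F(z) = -exp(-2*z**3/3 - 5*z)*log(2*z**2 + 3).

Recognize the product-rule pattern: f = u'v + uv' with u = -exp(-2*z**3/3 - 5*z), v = log(2*z**2 + 3), so integration by parts undoes it.
Check: d/dz[-exp(-2*z**3/3 - 5*z)*log(2*z**2 + 3)] = (4*z**4*log(2*z**2 + 3) + 16*z**2*log(2*z**2 + 3) - 4*z + 15*log(2*z**2 + 3))/(2*z**2*exp(5*z)*exp(2*z**3/3) + 3*exp(5*z)*exp(2*z**3/3)) = f(z).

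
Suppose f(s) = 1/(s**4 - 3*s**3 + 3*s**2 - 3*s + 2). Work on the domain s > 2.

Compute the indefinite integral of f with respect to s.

F(s) = (4*log(s - 2) - 10*log(s - 1) + 3*log(s**2 + 1) + 2*atan(s))/20 + C

Factor the denominator ((s - 2)*(s - 1)*(s**2 + 1)) and decompose: f = (3*s + 1)/(10*(s**2 + 1)) - 1/(2*(s - 1)) + 1/(5*(s - 2)); each piece integrates to a log, atan, or power term.
Check: d/ds[(4*log(s - 2) - 10*log(s - 1) + 3*log(s**2 + 1) + 2*atan(s))/20] = 1/(s**4 - 3*s**3 + 3*s**2 - 3*s + 2) = f(s).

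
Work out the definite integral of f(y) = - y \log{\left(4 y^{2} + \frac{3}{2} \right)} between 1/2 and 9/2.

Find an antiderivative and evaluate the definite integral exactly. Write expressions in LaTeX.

Antiderivative: F(y) = - \frac{y^{2} \log{\left(4 y^{2} + \frac{3}{2} \right)}}{2} + \frac{y^{2}}{2} - \frac{3 \log{\left(8 y^{2} + 3 \right)}}{16}; value = - \frac{81 \log{\left(\frac{165}{2} \right)}}{8} - \frac{3 \log{\left(165 \right)}}{16} + \frac{\log{\left(\frac{5}{2} \right)}}{8} + \frac{3 \log{\left(5 \right)}}{16} + 10

Whatever form F(y) takes, F'(y) = f(y) is non-negotiable.
F(y) = - \frac{y^{2} \log{\left(4 y^{2} + \frac{3}{2} \right)}}{2} + \frac{y^{2}}{2} - \frac{3 \log{\left(8 y^{2} + 3 \right)}}{16} is an antiderivative of f.
Check: d/dy[- \frac{y^{2} \log{\left(4 y^{2} + \frac{3}{2} \right)}}{2} + \frac{y^{2}}{2} - \frac{3 \log{\left(8 y^{2} + 3 \right)}}{16}] = - y \log{\left(4 y^{2} + \frac{3}{2} \right)} = f(y).
F(9/2) = - \frac{81 \log{\left(\frac{165}{2} \right)}}{8} - \frac{3 \log{\left(165 \right)}}{16} + \frac{81}{8}; F(1/2) = - \frac{3 \log{\left(5 \right)}}{16} - \frac{\log{\left(\frac{5}{2} \right)}}{8} + \frac{1}{8}.
Integral = F(9/2) - F(1/2) = - \frac{81 \log{\left(\frac{165}{2} \right)}}{8} - \frac{3 \log{\left(165 \right)}}{16} + \frac{\log{\left(\frac{5}{2} \right)}}{8} + \frac{3 \log{\left(5 \right)}}{16} + 10.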